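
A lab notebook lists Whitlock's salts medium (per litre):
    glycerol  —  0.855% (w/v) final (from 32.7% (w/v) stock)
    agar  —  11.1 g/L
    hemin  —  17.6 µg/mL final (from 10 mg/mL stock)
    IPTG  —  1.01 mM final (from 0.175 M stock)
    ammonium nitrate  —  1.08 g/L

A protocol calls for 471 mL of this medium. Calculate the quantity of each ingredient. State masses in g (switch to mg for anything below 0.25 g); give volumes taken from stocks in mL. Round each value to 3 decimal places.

glycerol 12.315 mL; agar 5.228 g; hemin 0.829 mL; IPTG 2.718 mL; ammonium nitrate 0.509 g

Target volume = 471 mL = 0.471 L.
glycerol: dilute stock: 0.855% ÷ 32.7% × 471 mL = 12.315 mL
agar: 11.1 g/L × 0.471 L = 5.228 g
hemin: dilute stock: 17.6 µg/mL × 471 mL ÷ 10000 µg/mL = 0.829 mL
IPTG: V = C2·V2/C1 = 1.01 mM × 471 mL ÷ 175 mM = 2.718 mL
ammonium nitrate: 1.08 g/L × 0.471 L = 0.509 g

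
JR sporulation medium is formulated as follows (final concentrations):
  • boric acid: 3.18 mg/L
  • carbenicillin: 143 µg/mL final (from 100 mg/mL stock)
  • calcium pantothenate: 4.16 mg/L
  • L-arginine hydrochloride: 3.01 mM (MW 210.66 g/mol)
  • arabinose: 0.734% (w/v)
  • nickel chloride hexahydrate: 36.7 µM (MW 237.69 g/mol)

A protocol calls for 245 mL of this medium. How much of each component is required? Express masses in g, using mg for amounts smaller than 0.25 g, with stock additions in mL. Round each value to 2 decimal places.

boric acid 0.78 mg; carbenicillin 0.35 mL; calcium pantothenate 1.02 mg; L-arginine hydrochloride 155.35 mg; arabinose 1.80 g; nickel chloride hexahydrate 2.14 mg

Scale factor relative to 1 L: 0.245.
boric acid: 3.18 mg/L × 0.245 L = 0.78 mg
carbenicillin: V = C2·V2/C1 = 143 µg/mL × 245 mL ÷ 100000 µg/mL = 0.35 mL
calcium pantothenate: 4.16 mg/L × 0.245 L = 1.02 mg
L-arginine hydrochloride: 3.01 mmol/L × 210.66 mg/mmol × 0.245 L = 155.35 mg
arabinose: 0.734% w/v = 7.34 g/L → 7.34 × 0.245 L = 1.80 g
nickel chloride hexahydrate: 36.7 µmol/L × 237.69 g/mol × 0.245 L ÷ 1000 = 2.14 mg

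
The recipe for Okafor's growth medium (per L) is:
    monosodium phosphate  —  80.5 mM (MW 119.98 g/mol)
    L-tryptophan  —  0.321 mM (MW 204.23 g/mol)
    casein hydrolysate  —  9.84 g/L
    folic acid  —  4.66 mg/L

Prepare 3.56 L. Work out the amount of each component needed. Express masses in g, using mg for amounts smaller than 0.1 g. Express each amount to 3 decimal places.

Working volume: 3.56 L.
monosodium phosphate: 80.5 mmol/L × 119.98 g/mol × 3.56 L ÷ 1000 = 34.384 g
L-tryptophan: 0.321 mmol/L × 204.23 g/mol × 3.56 L ÷ 1000 = 0.233 g
casein hydrolysate: 9.84 g/L × 3.56 L = 35.030 g
folic acid: 4.66 mg/L × 3.56 L = 16.590 mg

monosodium phosphate 34.384 g; L-tryptophan 0.233 g; casein hydrolysate 35.030 g; folic acid 16.590 mg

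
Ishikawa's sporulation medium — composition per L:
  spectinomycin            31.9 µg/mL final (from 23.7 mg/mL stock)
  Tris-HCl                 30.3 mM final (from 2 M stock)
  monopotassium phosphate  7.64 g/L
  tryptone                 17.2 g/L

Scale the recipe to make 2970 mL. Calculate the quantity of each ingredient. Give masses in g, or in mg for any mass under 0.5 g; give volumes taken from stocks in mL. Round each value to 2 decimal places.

Working volume: 2970 mL = 2.97 L.
spectinomycin: dilute stock: 31.9 µg/mL × 2970 mL ÷ 23700 µg/mL = 4.00 mL
Tris-HCl: C1V1 = C2V2 → 30.3 mM × 2970 mL ÷ 2000 mM = 45.00 mL
monopotassium phosphate: 7.64 g/L × 2.97 L = 22.69 g
tryptone: 17.2 g/L × 2.97 L = 51.08 g

spectinomycin 4.00 mL; Tris-HCl 45.00 mL; monopotassium phosphate 22.69 g; tryptone 51.08 g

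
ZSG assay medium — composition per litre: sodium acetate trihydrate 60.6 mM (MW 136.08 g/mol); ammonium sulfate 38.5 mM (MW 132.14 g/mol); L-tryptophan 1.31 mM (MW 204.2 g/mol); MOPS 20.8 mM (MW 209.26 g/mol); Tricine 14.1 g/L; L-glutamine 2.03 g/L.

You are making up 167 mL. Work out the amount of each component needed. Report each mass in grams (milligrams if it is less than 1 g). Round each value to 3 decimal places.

Target volume = 167 mL = 0.167 L.
sodium acetate trihydrate: 60.6 mmol/L × 136.08 g/mol × 0.167 L ÷ 1000 = 1.377 g
ammonium sulfate: 38.5 mmol/L × 132.14 mg/mmol × 0.167 L = 849.594 mg
L-tryptophan: 1.31 mmol/L × 204.2 mg/mmol × 0.167 L = 44.673 mg
MOPS: 20.8 mmol/L × 209.26 mg/mmol × 0.167 L = 726.886 mg
Tricine: 14.1 g/L × 0.167 L = 2.355 g
L-glutamine: 2.03 g/L × 0.167 L = 0.33901 g = 339.010 mg

sodium acetate trihydrate 1.377 g; ammonium sulfate 849.594 mg; L-tryptophan 44.673 mg; MOPS 726.886 mg; Tricine 2.355 g; L-glutamine 339.010 mg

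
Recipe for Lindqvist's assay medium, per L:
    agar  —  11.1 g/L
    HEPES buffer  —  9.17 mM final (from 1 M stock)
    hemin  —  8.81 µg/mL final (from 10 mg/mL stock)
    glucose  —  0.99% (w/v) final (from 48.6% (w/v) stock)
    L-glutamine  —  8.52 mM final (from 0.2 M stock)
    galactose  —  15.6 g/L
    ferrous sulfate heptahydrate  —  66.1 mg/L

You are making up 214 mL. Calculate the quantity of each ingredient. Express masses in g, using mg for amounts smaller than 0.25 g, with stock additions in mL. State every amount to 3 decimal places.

Target volume = 214 mL = 0.214 L.
agar: 11.1 g/L × 0.214 L = 2.375 g
HEPES buffer: dilute stock: 9.17 mM × 214 mL ÷ 1000 mM = 1.962 mL
hemin: C1V1 = C2V2 → 8.81 µg/mL × 214 mL ÷ 10000 µg/mL = 0.189 mL
glucose: V = C2·V2/C1 = 0.99% ÷ 48.6% × 214 mL = 4.359 mL
L-glutamine: V = C2·V2/C1 = 8.52 mM × 214 mL ÷ 200 mM = 9.116 mL
galactose: 15.6 g/L × 0.214 L = 3.338 g
ferrous sulfate heptahydrate: 66.1 mg/L × 0.214 L = 14.145 mg

agar 2.375 g; HEPES buffer 1.962 mL; hemin 0.189 mL; glucose 4.359 mL; L-glutamine 9.116 mL; galactose 3.338 g; ferrous sulfate heptahydrate 14.145 mg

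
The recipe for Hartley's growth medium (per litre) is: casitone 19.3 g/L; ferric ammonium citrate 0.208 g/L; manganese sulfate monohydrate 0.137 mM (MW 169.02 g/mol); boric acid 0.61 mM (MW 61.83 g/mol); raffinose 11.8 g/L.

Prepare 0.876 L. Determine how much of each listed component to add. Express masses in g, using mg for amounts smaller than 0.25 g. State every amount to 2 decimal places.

Scale factor relative to 1 L: 0.876.
casitone: 19.3 g/L × 0.876 L = 16.91 g
ferric ammonium citrate: 0.208 g/L × 0.876 L = 0.182208 g = 182.21 mg
manganese sulfate monohydrate: 0.137 mmol/L × 169.02 mg/mmol × 0.876 L = 20.28 mg
boric acid: 0.61 mmol/L × 61.83 mg/mmol × 0.876 L = 33.04 mg
raffinose: 11.8 g/L × 0.876 L = 10.34 g

casitone 16.91 g; ferric ammonium citrate 182.21 mg; manganese sulfate monohydrate 20.28 mg; boric acid 33.04 mg; raffinose 10.34 g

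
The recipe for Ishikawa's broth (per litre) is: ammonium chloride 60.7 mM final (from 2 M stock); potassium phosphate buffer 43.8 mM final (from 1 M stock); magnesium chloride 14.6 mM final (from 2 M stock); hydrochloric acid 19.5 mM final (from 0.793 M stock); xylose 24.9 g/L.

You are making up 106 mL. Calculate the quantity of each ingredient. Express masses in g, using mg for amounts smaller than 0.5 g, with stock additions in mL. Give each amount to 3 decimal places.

ammonium chloride 3.217 mL; potassium phosphate buffer 4.643 mL; magnesium chloride 0.774 mL; hydrochloric acid 2.607 mL; xylose 2.639 g

Working volume: 106 mL = 0.106 L.
ammonium chloride: dilute stock: 60.7 mM × 106 mL ÷ 2000 mM = 3.217 mL
potassium phosphate buffer: dilute stock: 43.8 mM × 106 mL ÷ 1000 mM = 4.643 mL
magnesium chloride: V = C2·V2/C1 = 14.6 mM × 106 mL ÷ 2000 mM = 0.774 mL
hydrochloric acid: C1V1 = C2V2 → 19.5 mM × 106 mL ÷ 793 mM = 2.607 mL
xylose: 24.9 g/L × 0.106 L = 2.639 g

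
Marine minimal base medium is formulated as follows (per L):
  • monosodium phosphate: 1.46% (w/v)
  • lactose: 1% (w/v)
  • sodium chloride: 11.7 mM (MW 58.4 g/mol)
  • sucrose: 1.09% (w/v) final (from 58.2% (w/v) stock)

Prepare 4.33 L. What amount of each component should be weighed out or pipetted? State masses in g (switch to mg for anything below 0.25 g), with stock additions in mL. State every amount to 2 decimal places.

Scale factor relative to 1 L: 4.33.
monosodium phosphate: 1.46% w/v = 14.6 g/L → 14.6 × 4.33 L = 63.22 g
lactose: 1% w/v = 10 g/L → 10 × 4.33 L = 43.30 g
sodium chloride: 11.7 mmol/L × 58.4 g/mol × 4.33 L ÷ 1000 = 2.96 g
sucrose: V = C2·V2/C1 = 1.09% ÷ 58.2% × 4330 mL = 81.09 mL

monosodium phosphate 63.22 g; lactose 43.30 g; sodium chloride 2.96 g; sucrose 81.09 mL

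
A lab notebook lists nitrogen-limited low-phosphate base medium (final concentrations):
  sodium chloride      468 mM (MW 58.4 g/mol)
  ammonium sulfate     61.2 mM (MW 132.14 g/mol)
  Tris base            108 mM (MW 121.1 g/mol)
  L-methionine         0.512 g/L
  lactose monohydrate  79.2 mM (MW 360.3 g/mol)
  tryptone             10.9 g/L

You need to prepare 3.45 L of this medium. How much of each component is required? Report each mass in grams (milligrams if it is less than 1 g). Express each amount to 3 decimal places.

Working volume: 3.45 L.
sodium chloride: 468 mmol/L × 58.4 g/mol × 3.45 L ÷ 1000 = 94.293 g
ammonium sulfate: 61.2 mmol/L × 132.14 g/mol × 3.45 L ÷ 1000 = 27.900 g
Tris base: 108 mmol/L × 121.1 g/mol × 3.45 L ÷ 1000 = 45.122 g
L-methionine: 0.512 g/L × 3.45 L = 1.766 g
lactose monohydrate: 79.2 mmol/L × 360.3 g/mol × 3.45 L ÷ 1000 = 98.448 g
tryptone: 10.9 g/L × 3.45 L = 37.605 g

sodium chloride 94.293 g; ammonium sulfate 27.900 g; Tris base 45.122 g; L-methionine 1.766 g; lactose monohydrate 98.448 g; tryptone 37.605 g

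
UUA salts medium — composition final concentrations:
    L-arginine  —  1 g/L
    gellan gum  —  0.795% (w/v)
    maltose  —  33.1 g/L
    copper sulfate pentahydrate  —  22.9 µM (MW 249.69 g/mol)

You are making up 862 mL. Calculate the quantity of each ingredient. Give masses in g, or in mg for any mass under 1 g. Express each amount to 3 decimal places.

Target volume = 862 mL = 0.862 L.
L-arginine: 1 g/L × 0.862 L = 0.862 g = 862.000 mg
gellan gum: 0.795% w/v = 7.95 g/L → 7.95 × 0.862 L = 6.853 g
maltose: 33.1 g/L × 0.862 L = 28.532 g
copper sulfate pentahydrate: 22.9 µmol/L × 249.69 g/mol × 0.862 L ÷ 1000 = 4.929 mg

L-arginine 862.000 mg; gellan gum 6.853 g; maltose 28.532 g; copper sulfate pentahydrate 4.929 mg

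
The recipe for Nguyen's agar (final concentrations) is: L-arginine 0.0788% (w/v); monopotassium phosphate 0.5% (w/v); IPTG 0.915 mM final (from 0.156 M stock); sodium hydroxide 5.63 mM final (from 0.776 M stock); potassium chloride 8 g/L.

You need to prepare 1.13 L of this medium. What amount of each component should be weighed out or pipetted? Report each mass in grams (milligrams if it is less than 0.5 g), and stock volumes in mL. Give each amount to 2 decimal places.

Working volume: 1.13 L.
L-arginine: 0.0788 g per 100 mL × 1130 mL ÷ 100 = 0.89 g
monopotassium phosphate: 0.5 g per 100 mL × 1130 mL ÷ 100 = 5.65 g
IPTG: V = C2·V2/C1 = 0.915 mM × 1130 mL ÷ 156 mM = 6.63 mL
sodium hydroxide: V = C2·V2/C1 = 5.63 mM × 1130 mL ÷ 776 mM = 8.20 mL
potassium chloride: 8 g/L × 1.13 L = 9.04 g

L-arginine 0.89 g; monopotassium phosphate 5.65 g; IPTG 6.63 mL; sodium hydroxide 8.20 mL; potassium chloride 9.04 g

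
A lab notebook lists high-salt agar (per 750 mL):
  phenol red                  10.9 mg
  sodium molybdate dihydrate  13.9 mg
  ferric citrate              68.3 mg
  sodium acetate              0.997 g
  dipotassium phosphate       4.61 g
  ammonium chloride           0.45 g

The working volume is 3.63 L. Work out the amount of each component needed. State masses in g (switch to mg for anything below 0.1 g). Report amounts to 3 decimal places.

Ratio of target to recipe volume: 3630 / 750 = 4.84.
phenol red: 10.9 mg × (3630 mL / 750 mL) = 52.756 mg
sodium molybdate dihydrate: 13.9 mg × (3630 mL / 750 mL) = 67.276 mg
ferric citrate: 68.3 mg × (3630 mL / 750 mL) = 330.572 mg = 0.331 g
sodium acetate: 0.997 g × (3630 mL / 750 mL) = 4.825 g
dipotassium phosphate: 4.61 g × (3630 mL / 750 mL) = 22.312 g
ammonium chloride: 0.45 g × (3630 mL / 750 mL) = 2.178 g

phenol red 52.756 mg; sodium molybdate dihydrate 67.276 mg; ferric citrate 0.331 g; sodium acetate 4.825 g; dipotassium phosphate 22.312 g; ammonium chloride 2.178 g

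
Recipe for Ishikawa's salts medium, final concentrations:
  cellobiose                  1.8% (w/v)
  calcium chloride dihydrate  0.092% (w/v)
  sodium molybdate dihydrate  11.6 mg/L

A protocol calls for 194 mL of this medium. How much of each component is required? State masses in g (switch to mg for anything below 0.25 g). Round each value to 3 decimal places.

cellobiose 3.492 g; calcium chloride dihydrate 178.480 mg; sodium molybdate dihydrate 2.250 mg

Scale factor relative to 1 L: 0.194.
cellobiose: 1.8% w/v = 18 g/L → 18 × 0.194 L = 3.492 g
calcium chloride dihydrate: 0.092 g per 100 mL × 194 mL ÷ 100 = 0.17848 g = 178.480 mg
sodium molybdate dihydrate: 11.6 mg/L × 0.194 L = 2.250 mg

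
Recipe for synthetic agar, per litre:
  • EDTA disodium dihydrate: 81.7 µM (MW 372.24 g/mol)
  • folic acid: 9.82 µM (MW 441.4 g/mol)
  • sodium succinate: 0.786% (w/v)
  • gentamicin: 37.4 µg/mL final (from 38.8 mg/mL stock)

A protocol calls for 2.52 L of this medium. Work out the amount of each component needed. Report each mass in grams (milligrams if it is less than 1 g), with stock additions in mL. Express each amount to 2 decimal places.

EDTA disodium dihydrate 76.64 mg; folic acid 10.92 mg; sodium succinate 19.81 g; gentamicin 2.43 mL

Working volume: 2.52 L.
EDTA disodium dihydrate: 81.7 µmol/L × 372.24 g/mol × 2.52 L ÷ 1000 = 76.64 mg
folic acid: 9.82 µmol/L × 441.4 g/mol × 2.52 L ÷ 1000 = 10.92 mg
sodium succinate: 0.786% w/v = 7.86 g/L → 7.86 × 2.52 L = 19.81 g
gentamicin: dilute stock: 37.4 µg/mL × 2520 mL ÷ 38800 µg/mL = 2.43 mL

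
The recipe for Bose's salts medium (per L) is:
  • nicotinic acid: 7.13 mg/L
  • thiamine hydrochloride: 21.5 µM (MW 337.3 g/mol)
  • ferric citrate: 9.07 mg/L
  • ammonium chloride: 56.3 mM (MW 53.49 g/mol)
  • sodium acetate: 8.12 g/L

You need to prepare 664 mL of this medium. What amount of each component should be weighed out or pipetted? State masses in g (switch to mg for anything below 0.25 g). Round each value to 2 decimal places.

nicotinic acid 4.73 mg; thiamine hydrochloride 4.82 mg; ferric citrate 6.02 mg; ammonium chloride 2.00 g; sodium acetate 5.39 g

Scale factor relative to 1 L: 0.664.
nicotinic acid: 7.13 mg/L × 0.664 L = 4.73 mg
thiamine hydrochloride: 21.5 µmol/L × 337.3 g/mol × 0.664 L ÷ 1000 = 4.82 mg
ferric citrate: 9.07 mg/L × 0.664 L = 6.02 mg
ammonium chloride: 56.3 mmol/L × 53.49 g/mol × 0.664 L ÷ 1000 = 2.00 g
sodium acetate: 8.12 g/L × 0.664 L = 5.39 g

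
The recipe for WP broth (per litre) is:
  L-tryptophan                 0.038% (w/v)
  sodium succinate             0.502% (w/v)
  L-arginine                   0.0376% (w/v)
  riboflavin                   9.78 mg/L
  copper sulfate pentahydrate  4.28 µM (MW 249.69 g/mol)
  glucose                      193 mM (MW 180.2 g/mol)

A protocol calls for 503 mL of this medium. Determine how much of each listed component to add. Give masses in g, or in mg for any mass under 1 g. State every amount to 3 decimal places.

L-tryptophan 191.140 mg; sodium succinate 2.525 g; L-arginine 189.128 mg; riboflavin 4.919 mg; copper sulfate pentahydrate 0.538 mg; glucose 17.494 g

Target volume = 503 mL = 0.503 L.
L-tryptophan: 0.038% w/v = 0.38 g/L → 0.38 × 0.503 L = 0.19114 g = 191.140 mg
sodium succinate: 0.502% w/v = 5.02 g/L → 5.02 × 0.503 L = 2.525 g
L-arginine: 0.0376% w/v = 0.376 g/L → 0.376 × 0.503 L = 0.189128 g = 189.128 mg
riboflavin: 9.78 mg/L × 0.503 L = 4.919 mg
copper sulfate pentahydrate: 4.28 µmol/L × 249.69 g/mol × 0.503 L ÷ 1000 = 0.538 mg
glucose: 193 mmol/L × 180.2 g/mol × 0.503 L ÷ 1000 = 17.494 g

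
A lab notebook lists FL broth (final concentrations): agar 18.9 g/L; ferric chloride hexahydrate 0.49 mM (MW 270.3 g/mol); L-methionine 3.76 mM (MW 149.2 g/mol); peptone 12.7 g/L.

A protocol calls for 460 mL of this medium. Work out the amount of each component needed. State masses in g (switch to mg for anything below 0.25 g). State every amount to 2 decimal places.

Scale factor relative to 1 L: 0.46.
agar: 18.9 g/L × 0.46 L = 8.69 g
ferric chloride hexahydrate: 0.49 mmol/L × 270.3 mg/mmol × 0.46 L = 60.93 mg
L-methionine: 3.76 mmol/L × 149.2 g/mol × 0.46 L ÷ 1000 = 0.26 g
peptone: 12.7 g/L × 0.46 L = 5.84 g

agar 8.69 g; ferric chloride hexahydrate 60.93 mg; L-methionine 0.26 g; peptone 5.84 g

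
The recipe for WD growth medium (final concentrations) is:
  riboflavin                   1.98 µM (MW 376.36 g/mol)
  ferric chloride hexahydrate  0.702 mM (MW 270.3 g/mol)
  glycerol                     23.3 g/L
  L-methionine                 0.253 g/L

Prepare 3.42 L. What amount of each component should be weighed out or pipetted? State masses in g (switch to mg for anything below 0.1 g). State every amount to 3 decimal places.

riboflavin 2.549 mg; ferric chloride hexahydrate 0.649 g; glycerol 79.686 g; L-methionine 0.865 g

Scale factor relative to 1 L: 3.42.
riboflavin: 1.98 µmol/L × 376.36 g/mol × 3.42 L ÷ 1000 = 2.549 mg
ferric chloride hexahydrate: 0.702 mmol/L × 270.3 g/mol × 3.42 L ÷ 1000 = 0.649 g
glycerol: 23.3 g/L × 3.42 L = 79.686 g
L-methionine: 0.253 g/L × 3.42 L = 0.865 g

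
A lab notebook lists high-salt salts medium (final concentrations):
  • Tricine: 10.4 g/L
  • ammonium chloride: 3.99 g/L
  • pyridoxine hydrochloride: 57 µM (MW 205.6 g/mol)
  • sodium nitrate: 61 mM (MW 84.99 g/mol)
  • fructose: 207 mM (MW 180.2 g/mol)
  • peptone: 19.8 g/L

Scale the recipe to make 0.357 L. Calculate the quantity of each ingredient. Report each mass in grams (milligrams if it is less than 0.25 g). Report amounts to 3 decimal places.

Tricine 3.713 g; ammonium chloride 1.424 g; pyridoxine hydrochloride 4.184 mg; sodium nitrate 1.851 g; fructose 13.317 g; peptone 7.069 g

Scale factor relative to 1 L: 0.357.
Tricine: 10.4 g/L × 0.357 L = 3.713 g
ammonium chloride: 3.99 g/L × 0.357 L = 1.424 g
pyridoxine hydrochloride: 57 µmol/L × 205.6 g/mol × 0.357 L ÷ 1000 = 4.184 mg
sodium nitrate: 61 mmol/L × 84.99 g/mol × 0.357 L ÷ 1000 = 1.851 g
fructose: 207 mmol/L × 180.2 g/mol × 0.357 L ÷ 1000 = 13.317 g
peptone: 19.8 g/L × 0.357 L = 7.069 g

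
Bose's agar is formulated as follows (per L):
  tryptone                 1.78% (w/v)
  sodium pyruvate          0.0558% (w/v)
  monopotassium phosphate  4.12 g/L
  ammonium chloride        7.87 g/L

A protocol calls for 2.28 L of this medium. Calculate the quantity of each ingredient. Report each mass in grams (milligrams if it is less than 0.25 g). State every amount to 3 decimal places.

Scale factor relative to 1 L: 2.28.
tryptone: 1.78% w/v = 17.8 g/L → 17.8 × 2.28 L = 40.584 g
sodium pyruvate: 0.0558 g per 100 mL × 2280 mL ÷ 100 = 1.272 g
monopotassium phosphate: 4.12 g/L × 2.28 L = 9.394 g
ammonium chloride: 7.87 g/L × 2.28 L = 17.944 g

tryptone 40.584 g; sodium pyruvate 1.272 g; monopotassium phosphate 9.394 g; ammonium chloride 17.944 g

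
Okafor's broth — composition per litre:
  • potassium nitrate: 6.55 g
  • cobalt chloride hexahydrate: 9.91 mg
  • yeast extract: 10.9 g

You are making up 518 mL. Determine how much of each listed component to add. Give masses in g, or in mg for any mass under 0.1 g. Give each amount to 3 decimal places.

potassium nitrate 3.393 g; cobalt chloride hexahydrate 5.133 mg; yeast extract 5.646 g

Ratio of target to recipe volume: 518 / 1000 = 0.518.
potassium nitrate: 6.55 g × (518 mL / 1000 mL) = 3.393 g
cobalt chloride hexahydrate: 9.91 mg × (518 mL / 1000 mL) = 5.133 mg
yeast extract: 10.9 g × (518 mL / 1000 mL) = 5.646 g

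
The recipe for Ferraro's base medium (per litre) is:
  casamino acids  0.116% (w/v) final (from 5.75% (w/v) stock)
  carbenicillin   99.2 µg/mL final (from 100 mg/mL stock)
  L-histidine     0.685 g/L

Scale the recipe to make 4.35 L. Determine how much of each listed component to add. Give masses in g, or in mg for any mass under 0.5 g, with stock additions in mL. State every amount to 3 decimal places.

casamino acids 87.757 mL; carbenicillin 4.315 mL; L-histidine 2.980 g

Working volume: 4.35 L.
casamino acids: C1V1 = C2V2 → 0.116% ÷ 5.75% × 4350 mL = 87.757 mL
carbenicillin: C1V1 = C2V2 → 99.2 µg/mL × 4350 mL ÷ 100000 µg/mL = 4.315 mL
L-histidine: 0.685 g/L × 4.35 L = 2.980 g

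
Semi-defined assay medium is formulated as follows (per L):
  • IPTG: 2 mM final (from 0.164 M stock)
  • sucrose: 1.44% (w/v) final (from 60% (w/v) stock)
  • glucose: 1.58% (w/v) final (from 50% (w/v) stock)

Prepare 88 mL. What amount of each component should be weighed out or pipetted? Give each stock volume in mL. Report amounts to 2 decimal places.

Target volume = 88 mL = 0.088 L.
IPTG: V = C2·V2/C1 = 2 mM × 88 mL ÷ 164 mM = 1.07 mL
sucrose: dilute stock: 1.44% ÷ 60% × 88 mL = 2.11 mL
glucose: dilute stock: 1.58% ÷ 50% × 88 mL = 2.78 mL

IPTG 1.07 mL; sucrose 2.11 mL; glucose 2.78 mL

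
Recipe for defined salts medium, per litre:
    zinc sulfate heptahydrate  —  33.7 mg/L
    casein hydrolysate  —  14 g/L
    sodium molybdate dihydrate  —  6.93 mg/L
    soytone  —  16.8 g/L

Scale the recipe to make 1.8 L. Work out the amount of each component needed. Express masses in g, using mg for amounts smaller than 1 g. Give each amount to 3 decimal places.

zinc sulfate heptahydrate 60.660 mg; casein hydrolysate 25.200 g; sodium molybdate dihydrate 12.474 mg; soytone 30.240 g

Scale factor relative to 1 L: 1.8.
zinc sulfate heptahydrate: 33.7 mg/L × 1.8 L = 60.660 mg
casein hydrolysate: 14 g/L × 1.8 L = 25.200 g
sodium molybdate dihydrate: 6.93 mg/L × 1.8 L = 12.474 mg
soytone: 16.8 g/L × 1.8 L = 30.240 g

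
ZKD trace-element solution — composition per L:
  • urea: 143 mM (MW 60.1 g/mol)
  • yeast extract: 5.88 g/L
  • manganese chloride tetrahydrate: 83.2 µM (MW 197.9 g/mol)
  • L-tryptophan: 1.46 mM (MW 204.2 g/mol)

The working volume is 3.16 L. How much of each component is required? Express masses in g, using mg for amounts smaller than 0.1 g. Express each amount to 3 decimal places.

urea 27.158 g; yeast extract 18.581 g; manganese chloride tetrahydrate 52.030 mg; L-tryptophan 0.942 g

Scale factor relative to 1 L: 3.16.
urea: 143 mmol/L × 60.1 g/mol × 3.16 L ÷ 1000 = 27.158 g
yeast extract: 5.88 g/L × 3.16 L = 18.581 g
manganese chloride tetrahydrate: 83.2 µmol/L × 197.9 g/mol × 3.16 L ÷ 1000 = 52.030 mg
L-tryptophan: 1.46 mmol/L × 204.2 g/mol × 3.16 L ÷ 1000 = 0.942 g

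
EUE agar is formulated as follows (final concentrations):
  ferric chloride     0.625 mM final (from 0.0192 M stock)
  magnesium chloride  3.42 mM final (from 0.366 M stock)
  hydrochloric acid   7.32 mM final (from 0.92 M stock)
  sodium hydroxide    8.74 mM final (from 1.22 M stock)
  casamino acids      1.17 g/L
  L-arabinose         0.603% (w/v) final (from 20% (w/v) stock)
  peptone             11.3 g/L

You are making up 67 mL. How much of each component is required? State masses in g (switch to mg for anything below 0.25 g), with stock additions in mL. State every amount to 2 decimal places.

Target volume = 67 mL = 0.067 L.
ferric chloride: V = C2·V2/C1 = 0.625 mM × 67 mL ÷ 19.2 mM = 2.18 mL
magnesium chloride: V = C2·V2/C1 = 3.42 mM × 67 mL ÷ 366 mM = 0.63 mL
hydrochloric acid: C1V1 = C2V2 → 7.32 mM × 67 mL ÷ 920 mM = 0.53 mL
sodium hydroxide: dilute stock: 8.74 mM × 67 mL ÷ 1220 mM = 0.48 mL
casamino acids: 1.17 g/L × 0.067 L = 0.07839 g = 78.39 mg
L-arabinose: C1V1 = C2V2 → 0.603% ÷ 20% × 67 mL = 2.02 mL
peptone: 11.3 g/L × 0.067 L = 0.76 g

ferric chloride 2.18 mL; magnesium chloride 0.63 mL; hydrochloric acid 0.53 mL; sodium hydroxide 0.48 mL; casamino acids 78.39 mg; L-arabinose 2.02 mL; peptone 0.76 g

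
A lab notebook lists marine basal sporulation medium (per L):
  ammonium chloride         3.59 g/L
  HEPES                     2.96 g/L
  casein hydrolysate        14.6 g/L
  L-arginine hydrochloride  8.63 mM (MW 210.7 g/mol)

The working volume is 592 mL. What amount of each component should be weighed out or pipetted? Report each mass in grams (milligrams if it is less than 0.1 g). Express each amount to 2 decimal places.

ammonium chloride 2.13 g; HEPES 1.75 g; casein hydrolysate 8.64 g; L-arginine hydrochloride 1.08 g

Working volume: 592 mL = 0.592 L.
ammonium chloride: 3.59 g/L × 0.592 L = 2.13 g
HEPES: 2.96 g/L × 0.592 L = 1.75 g
casein hydrolysate: 14.6 g/L × 0.592 L = 8.64 g
L-arginine hydrochloride: 8.63 mmol/L × 210.7 g/mol × 0.592 L ÷ 1000 = 1.08 g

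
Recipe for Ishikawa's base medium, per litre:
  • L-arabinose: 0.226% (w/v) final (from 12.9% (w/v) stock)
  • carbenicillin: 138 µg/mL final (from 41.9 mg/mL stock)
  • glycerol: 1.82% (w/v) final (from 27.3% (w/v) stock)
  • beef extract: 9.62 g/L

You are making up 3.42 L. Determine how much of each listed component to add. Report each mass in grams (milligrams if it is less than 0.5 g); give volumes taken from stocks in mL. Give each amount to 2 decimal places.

Scale factor relative to 1 L: 3.42.
L-arabinose: V = C2·V2/C1 = 0.226% ÷ 12.9% × 3420 mL = 59.92 mL
carbenicillin: C1V1 = C2V2 → 138 µg/mL × 3420 mL ÷ 41900 µg/mL = 11.26 mL
glycerol: V = C2·V2/C1 = 1.82% ÷ 27.3% × 3420 mL = 228.00 mL
beef extract: 9.62 g/L × 3.42 L = 32.90 g

L-arabinose 59.92 mL; carbenicillin 11.26 mL; glycerol 228.00 mL; beef extract 32.90 g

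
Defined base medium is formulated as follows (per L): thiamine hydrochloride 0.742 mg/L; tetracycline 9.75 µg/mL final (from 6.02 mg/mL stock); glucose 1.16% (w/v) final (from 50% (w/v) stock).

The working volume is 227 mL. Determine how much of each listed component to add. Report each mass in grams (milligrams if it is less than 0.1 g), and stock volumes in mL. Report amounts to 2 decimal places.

thiamine hydrochloride 0.17 mg; tetracycline 0.37 mL; glucose 5.27 mL

Target volume = 227 mL = 0.227 L.
thiamine hydrochloride: 0.742 mg/L × 0.227 L = 0.17 mg
tetracycline: V = C2·V2/C1 = 9.75 µg/mL × 227 mL ÷ 6020 µg/mL = 0.37 mL
glucose: C1V1 = C2V2 → 1.16% ÷ 50% × 227 mL = 5.27 mL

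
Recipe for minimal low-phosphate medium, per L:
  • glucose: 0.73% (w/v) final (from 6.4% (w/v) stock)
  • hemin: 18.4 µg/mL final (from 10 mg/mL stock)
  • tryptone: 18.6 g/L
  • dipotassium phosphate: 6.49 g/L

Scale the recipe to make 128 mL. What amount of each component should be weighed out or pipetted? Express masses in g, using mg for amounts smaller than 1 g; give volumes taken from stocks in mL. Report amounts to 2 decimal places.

Scale factor relative to 1 L: 0.128.
glucose: dilute stock: 0.73% ÷ 6.4% × 128 mL = 14.60 mL
hemin: V = C2·V2/C1 = 18.4 µg/mL × 128 mL ÷ 10000 µg/mL = 0.24 mL
tryptone: 18.6 g/L × 0.128 L = 2.38 g
dipotassium phosphate: 6.49 g/L × 0.128 L = 0.83072 g = 830.72 mg

glucose 14.60 mL; hemin 0.24 mL; tryptone 2.38 g; dipotassium phosphate 830.72 mg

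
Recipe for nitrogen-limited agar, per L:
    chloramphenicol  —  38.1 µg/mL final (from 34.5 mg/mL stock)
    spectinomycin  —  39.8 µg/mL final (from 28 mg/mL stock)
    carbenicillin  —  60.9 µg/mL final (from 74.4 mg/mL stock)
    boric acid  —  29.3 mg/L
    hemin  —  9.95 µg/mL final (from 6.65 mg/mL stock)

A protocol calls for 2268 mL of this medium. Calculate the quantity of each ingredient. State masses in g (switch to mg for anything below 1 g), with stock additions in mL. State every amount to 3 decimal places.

chloramphenicol 2.505 mL; spectinomycin 3.224 mL; carbenicillin 1.856 mL; boric acid 66.452 mg; hemin 3.393 mL

Working volume: 2268 mL = 2.268 L.
chloramphenicol: V = C2·V2/C1 = 38.1 µg/mL × 2268 mL ÷ 34500 µg/mL = 2.505 mL
spectinomycin: dilute stock: 39.8 µg/mL × 2268 mL ÷ 28000 µg/mL = 3.224 mL
carbenicillin: dilute stock: 60.9 µg/mL × 2268 mL ÷ 74400 µg/mL = 1.856 mL
boric acid: 29.3 mg/L × 2.268 L = 66.452 mg
hemin: V = C2·V2/C1 = 9.95 µg/mL × 2268 mL ÷ 6650 µg/mL = 3.393 mL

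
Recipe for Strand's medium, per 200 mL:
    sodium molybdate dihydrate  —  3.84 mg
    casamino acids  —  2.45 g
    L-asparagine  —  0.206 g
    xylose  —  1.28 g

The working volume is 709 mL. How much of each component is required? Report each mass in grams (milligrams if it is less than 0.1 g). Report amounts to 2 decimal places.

sodium molybdate dihydrate 13.61 mg; casamino acids 8.69 g; L-asparagine 0.73 g; xylose 4.54 g

Ratio of target to recipe volume: 709 / 200 = 3.545.
sodium molybdate dihydrate: 3.84 mg × (709 mL / 200 mL) = 13.61 mg
casamino acids: 2.45 g × (709 mL / 200 mL) = 8.69 g
L-asparagine: 0.206 g × (709 mL / 200 mL) = 0.73 g
xylose: 1.28 g × (709 mL / 200 mL) = 4.54 g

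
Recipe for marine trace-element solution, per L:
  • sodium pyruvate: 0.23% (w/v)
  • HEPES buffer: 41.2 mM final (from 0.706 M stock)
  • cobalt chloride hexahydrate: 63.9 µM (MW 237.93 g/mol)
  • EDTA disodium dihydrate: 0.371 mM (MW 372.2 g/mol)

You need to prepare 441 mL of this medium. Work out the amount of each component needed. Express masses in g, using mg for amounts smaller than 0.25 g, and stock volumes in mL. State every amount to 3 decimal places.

sodium pyruvate 1.014 g; HEPES buffer 25.735 mL; cobalt chloride hexahydrate 6.705 mg; EDTA disodium dihydrate 60.896 mg

Working volume: 441 mL = 0.441 L.
sodium pyruvate: 0.23 g per 100 mL × 441 mL ÷ 100 = 1.014 g
HEPES buffer: dilute stock: 41.2 mM × 441 mL ÷ 706 mM = 25.735 mL
cobalt chloride hexahydrate: 63.9 µmol/L × 237.93 g/mol × 0.441 L ÷ 1000 = 6.705 mg
EDTA disodium dihydrate: 0.371 mmol/L × 372.2 mg/mmol × 0.441 L = 60.896 mg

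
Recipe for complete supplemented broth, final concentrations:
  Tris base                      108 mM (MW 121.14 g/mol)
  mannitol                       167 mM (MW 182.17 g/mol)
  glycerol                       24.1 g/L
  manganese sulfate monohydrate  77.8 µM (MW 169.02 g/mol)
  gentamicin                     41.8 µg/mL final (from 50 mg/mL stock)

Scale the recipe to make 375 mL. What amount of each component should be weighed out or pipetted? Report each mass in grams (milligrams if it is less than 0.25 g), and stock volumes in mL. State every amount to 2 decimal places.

Tris base 4.91 g; mannitol 11.41 g; glycerol 9.04 g; manganese sulfate monohydrate 4.93 mg; gentamicin 0.31 mL

Target volume = 375 mL = 0.375 L.
Tris base: 108 mmol/L × 121.14 g/mol × 0.375 L ÷ 1000 = 4.91 g
mannitol: 167 mmol/L × 182.17 g/mol × 0.375 L ÷ 1000 = 11.41 g
glycerol: 24.1 g/L × 0.375 L = 9.04 g
manganese sulfate monohydrate: 77.8 µmol/L × 169.02 g/mol × 0.375 L ÷ 1000 = 4.93 mg
gentamicin: dilute stock: 41.8 µg/mL × 375 mL ÷ 50000 µg/mL = 0.31 mL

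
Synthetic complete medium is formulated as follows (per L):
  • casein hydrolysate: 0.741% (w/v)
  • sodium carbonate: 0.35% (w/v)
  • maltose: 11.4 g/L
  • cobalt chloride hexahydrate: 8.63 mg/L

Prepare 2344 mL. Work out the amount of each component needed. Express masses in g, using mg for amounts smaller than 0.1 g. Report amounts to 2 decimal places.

casein hydrolysate 17.37 g; sodium carbonate 8.20 g; maltose 26.72 g; cobalt chloride hexahydrate 20.23 mg

Target volume = 2344 mL = 2.344 L.
casein hydrolysate: 0.741 g per 100 mL × 2344 mL ÷ 100 = 17.37 g
sodium carbonate: 0.35 g per 100 mL × 2344 mL ÷ 100 = 8.20 g
maltose: 11.4 g/L × 2.344 L = 26.72 g
cobalt chloride hexahydrate: 8.63 mg/L × 2.344 L = 20.23 mg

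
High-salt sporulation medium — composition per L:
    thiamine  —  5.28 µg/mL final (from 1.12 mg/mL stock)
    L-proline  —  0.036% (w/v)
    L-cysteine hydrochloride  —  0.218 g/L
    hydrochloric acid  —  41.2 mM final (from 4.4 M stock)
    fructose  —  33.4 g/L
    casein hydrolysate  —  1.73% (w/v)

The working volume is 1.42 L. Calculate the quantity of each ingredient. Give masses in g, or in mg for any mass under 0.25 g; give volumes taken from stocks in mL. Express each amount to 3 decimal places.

Working volume: 1.42 L.
thiamine: V = C2·V2/C1 = 5.28 µg/mL × 1420 mL ÷ 1120 µg/mL = 6.694 mL
L-proline: 0.036% w/v = 0.36 g/L → 0.36 × 1.42 L = 0.511 g
L-cysteine hydrochloride: 0.218 g/L × 1.42 L = 0.310 g
hydrochloric acid: V = C2·V2/C1 = 41.2 mM × 1420 mL ÷ 4400 mM = 13.296 mL
fructose: 33.4 g/L × 1.42 L = 47.428 g
casein hydrolysate: 1.73 g per 100 mL × 1420 mL ÷ 100 = 24.566 g

thiamine 6.694 mL; L-proline 0.511 g; L-cysteine hydrochloride 0.310 g; hydrochloric acid 13.296 mL; fructose 47.428 g; casein hydrolysate 24.566 g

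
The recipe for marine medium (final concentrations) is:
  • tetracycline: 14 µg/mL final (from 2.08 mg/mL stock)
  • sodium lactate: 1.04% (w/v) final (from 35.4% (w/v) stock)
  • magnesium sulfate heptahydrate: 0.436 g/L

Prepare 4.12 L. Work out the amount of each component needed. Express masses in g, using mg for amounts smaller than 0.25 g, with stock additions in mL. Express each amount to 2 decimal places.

Scale factor relative to 1 L: 4.12.
tetracycline: C1V1 = C2V2 → 14 µg/mL × 4120 mL ÷ 2080 µg/mL = 27.73 mL
sodium lactate: dilute stock: 1.04% ÷ 35.4% × 4120 mL = 121.04 mL
magnesium sulfate heptahydrate: 0.436 g/L × 4.12 L = 1.80 g

tetracycline 27.73 mL; sodium lactate 121.04 mL; magnesium sulfate heptahydrate 1.80 g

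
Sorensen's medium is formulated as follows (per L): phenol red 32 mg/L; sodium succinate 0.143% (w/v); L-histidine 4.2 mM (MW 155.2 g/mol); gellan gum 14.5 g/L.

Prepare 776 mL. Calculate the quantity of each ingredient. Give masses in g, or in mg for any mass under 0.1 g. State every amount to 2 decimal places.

Target volume = 776 mL = 0.776 L.
phenol red: 32 mg/L × 0.776 L = 24.83 mg
sodium succinate: 0.143 g per 100 mL × 776 mL ÷ 100 = 1.11 g
L-histidine: 4.2 mmol/L × 155.2 g/mol × 0.776 L ÷ 1000 = 0.51 g
gellan gum: 14.5 g/L × 0.776 L = 11.25 g

phenol red 24.83 mg; sodium succinate 1.11 g; L-histidine 0.51 g; gellan gum 11.25 g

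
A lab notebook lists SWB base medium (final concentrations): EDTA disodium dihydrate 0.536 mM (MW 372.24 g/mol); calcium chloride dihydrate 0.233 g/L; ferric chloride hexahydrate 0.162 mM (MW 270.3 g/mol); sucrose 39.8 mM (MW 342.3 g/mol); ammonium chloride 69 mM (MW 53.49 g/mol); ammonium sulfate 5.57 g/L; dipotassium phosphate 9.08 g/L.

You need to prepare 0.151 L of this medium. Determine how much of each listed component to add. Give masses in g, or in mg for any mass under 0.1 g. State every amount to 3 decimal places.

Scale factor relative to 1 L: 0.151.
EDTA disodium dihydrate: 0.536 mmol/L × 372.24 mg/mmol × 0.151 L = 30.128 mg
calcium chloride dihydrate: 0.233 g/L × 0.151 L = 0.035183 g = 35.183 mg
ferric chloride hexahydrate: 0.162 mmol/L × 270.3 mg/mmol × 0.151 L = 6.612 mg
sucrose: 39.8 mmol/L × 342.3 g/mol × 0.151 L ÷ 1000 = 2.057 g
ammonium chloride: 69 mmol/L × 53.49 g/mol × 0.151 L ÷ 1000 = 0.557 g
ammonium sulfate: 5.57 g/L × 0.151 L = 0.841 g
dipotassium phosphate: 9.08 g/L × 0.151 L = 1.371 g

EDTA disodium dihydrate 30.128 mg; calcium chloride dihydrate 35.183 mg; ferric chloride hexahydrate 6.612 mg; sucrose 2.057 g; ammonium chloride 0.557 g; ammonium sulfate 0.841 g; dipotassium phosphate 1.371 g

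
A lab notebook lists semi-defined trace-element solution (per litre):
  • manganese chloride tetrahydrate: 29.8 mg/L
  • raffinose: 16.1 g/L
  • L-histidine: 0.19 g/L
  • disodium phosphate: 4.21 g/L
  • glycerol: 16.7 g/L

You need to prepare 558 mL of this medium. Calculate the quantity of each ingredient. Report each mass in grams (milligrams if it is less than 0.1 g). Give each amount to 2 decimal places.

Scale factor relative to 1 L: 0.558.
manganese chloride tetrahydrate: 29.8 mg/L × 0.558 L = 16.63 mg
raffinose: 16.1 g/L × 0.558 L = 8.98 g
L-histidine: 0.19 g/L × 0.558 L = 0.11 g
disodium phosphate: 4.21 g/L × 0.558 L = 2.35 g
glycerol: 16.7 g/L × 0.558 L = 9.32 g

manganese chloride tetrahydrate 16.63 mg; raffinose 8.98 g; L-histidine 0.11 g; disodium phosphate 2.35 g; glycerol 9.32 g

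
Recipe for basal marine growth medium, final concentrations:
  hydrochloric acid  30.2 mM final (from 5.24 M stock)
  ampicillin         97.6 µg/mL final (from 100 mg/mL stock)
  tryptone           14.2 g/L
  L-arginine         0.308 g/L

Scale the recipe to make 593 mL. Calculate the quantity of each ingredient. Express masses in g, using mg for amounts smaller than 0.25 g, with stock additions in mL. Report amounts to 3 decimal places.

hydrochloric acid 3.418 mL; ampicillin 0.579 mL; tryptone 8.421 g; L-arginine 182.644 mg

Scale factor relative to 1 L: 0.593.
hydrochloric acid: C1V1 = C2V2 → 30.2 mM × 593 mL ÷ 5240 mM = 3.418 mL
ampicillin: V = C2·V2/C1 = 97.6 µg/mL × 593 mL ÷ 100000 µg/mL = 0.579 mL
tryptone: 14.2 g/L × 0.593 L = 8.421 g
L-arginine: 0.308 g/L × 0.593 L = 0.182644 g = 182.644 mg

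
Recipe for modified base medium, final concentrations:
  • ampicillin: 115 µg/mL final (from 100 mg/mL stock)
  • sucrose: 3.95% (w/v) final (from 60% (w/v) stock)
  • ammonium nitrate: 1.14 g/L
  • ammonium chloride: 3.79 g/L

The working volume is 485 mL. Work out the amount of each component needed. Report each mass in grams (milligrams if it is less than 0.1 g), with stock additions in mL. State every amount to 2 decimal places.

ampicillin 0.56 mL; sucrose 31.93 mL; ammonium nitrate 0.55 g; ammonium chloride 1.84 g

Target volume = 485 mL = 0.485 L.
ampicillin: V = C2·V2/C1 = 115 µg/mL × 485 mL ÷ 100000 µg/mL = 0.56 mL
sucrose: dilute stock: 3.95% ÷ 60% × 485 mL = 31.93 mL
ammonium nitrate: 1.14 g/L × 0.485 L = 0.55 g
ammonium chloride: 3.79 g/L × 0.485 L = 1.84 g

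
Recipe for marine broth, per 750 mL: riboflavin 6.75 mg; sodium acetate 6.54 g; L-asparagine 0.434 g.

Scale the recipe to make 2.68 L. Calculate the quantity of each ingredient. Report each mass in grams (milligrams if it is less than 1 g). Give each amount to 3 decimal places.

Ratio of target to recipe volume: 2680 / 750 = 3.57333.
riboflavin: 6.75 mg × (2680 mL / 750 mL) = 24.120 mg
sodium acetate: 6.54 g × (2680 mL / 750 mL) = 23.370 g
L-asparagine: 0.434 g × (2680 mL / 750 mL) = 1.551 g

riboflavin 24.120 mg; sodium acetate 23.370 g; L-asparagine 1.551 g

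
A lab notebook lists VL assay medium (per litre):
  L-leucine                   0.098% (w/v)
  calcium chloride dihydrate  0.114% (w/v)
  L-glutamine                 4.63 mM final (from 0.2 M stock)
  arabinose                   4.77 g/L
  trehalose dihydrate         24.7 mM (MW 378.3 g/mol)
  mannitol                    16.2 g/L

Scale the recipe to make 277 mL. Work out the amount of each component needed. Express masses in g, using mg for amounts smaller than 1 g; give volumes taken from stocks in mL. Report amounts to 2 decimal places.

L-leucine 271.46 mg; calcium chloride dihydrate 315.78 mg; L-glutamine 6.41 mL; arabinose 1.32 g; trehalose dihydrate 2.59 g; mannitol 4.49 g

Working volume: 277 mL = 0.277 L.
L-leucine: 0.098 g per 100 mL × 277 mL ÷ 100 = 0.27146 g = 271.46 mg
calcium chloride dihydrate: 0.114 g per 100 mL × 277 mL ÷ 100 = 0.31578 g = 315.78 mg
L-glutamine: dilute stock: 4.63 mM × 277 mL ÷ 200 mM = 6.41 mL
arabinose: 4.77 g/L × 0.277 L = 1.32 g
trehalose dihydrate: 24.7 mmol/L × 378.3 g/mol × 0.277 L ÷ 1000 = 2.59 g
mannitol: 16.2 g/L × 0.277 L = 4.49 g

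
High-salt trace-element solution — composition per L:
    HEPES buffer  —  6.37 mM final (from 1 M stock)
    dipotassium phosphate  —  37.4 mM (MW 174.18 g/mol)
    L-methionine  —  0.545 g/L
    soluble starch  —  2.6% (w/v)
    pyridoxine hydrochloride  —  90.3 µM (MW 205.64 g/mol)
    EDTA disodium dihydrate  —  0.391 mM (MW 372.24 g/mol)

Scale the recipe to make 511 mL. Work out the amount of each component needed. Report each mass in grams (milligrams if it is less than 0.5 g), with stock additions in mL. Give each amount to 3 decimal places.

Target volume = 511 mL = 0.511 L.
HEPES buffer: V = C2·V2/C1 = 6.37 mM × 511 mL ÷ 1000 mM = 3.255 mL
dipotassium phosphate: 37.4 mmol/L × 174.18 g/mol × 0.511 L ÷ 1000 = 3.329 g
L-methionine: 0.545 g/L × 0.511 L = 0.278495 g = 278.495 mg
soluble starch: 2.6 g per 100 mL × 511 mL ÷ 100 = 13.286 g
pyridoxine hydrochloride: 90.3 µmol/L × 205.64 g/mol × 0.511 L ÷ 1000 = 9.489 mg
EDTA disodium dihydrate: 0.391 mmol/L × 372.24 mg/mmol × 0.511 L = 74.374 mg

HEPES buffer 3.255 mL; dipotassium phosphate 3.329 g; L-methionine 278.495 mg; soluble starch 13.286 g; pyridoxine hydrochloride 9.489 mg; EDTA disodium dihydrate 74.374 mg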